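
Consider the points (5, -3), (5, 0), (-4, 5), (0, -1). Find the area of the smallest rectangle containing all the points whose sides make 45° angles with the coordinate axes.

In coordinates u = x + y, v = x − y the rectangle is axis-aligned; the map (x,y)→(u,v) scales areas by 2.
u-values: 2, 5, 1, -1; range = 5 − (-1) = 6.
v-values: 8, 5, -9, 1; range = 8 − (-9) = 17.
Area = (6 × 17) / 2 = 51.

51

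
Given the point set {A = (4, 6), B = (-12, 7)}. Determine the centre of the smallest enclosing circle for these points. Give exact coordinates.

(-4, 6.5)

The smallest circle enclosing two points has them as diameter endpoints.
Centre = midpoint = (-4, 6.5); r² = |AB|²/4 = 257/4 = 64.25.
Centre = (-4, 6.5).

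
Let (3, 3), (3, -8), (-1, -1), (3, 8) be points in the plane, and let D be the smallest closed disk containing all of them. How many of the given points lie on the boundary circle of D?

2

A smallest enclosing disk is always determined by at most three of the input points on its boundary.
The farthest pair is (3, -8)–(3, 8) with squared distance 256. The circle on this segment as diameter has centre (3, 0) and r² = 256/4 = 64.
Check (3, 3): distance² to centre = 9 ≤ 64, so it lies inside.
All remaining points lie in this disk, and no smaller disk contains both endpoints, so this is the minimum enclosing circle.
The points at distance exactly r from the centre are (3, -8), (3, 8) — 2 points.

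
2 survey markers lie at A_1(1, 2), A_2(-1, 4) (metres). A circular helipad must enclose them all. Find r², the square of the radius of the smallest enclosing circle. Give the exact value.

2

The smallest circle enclosing two points has them as diameter endpoints.
Centre = midpoint = (0, 3); r² = |A_1A_2|²/4 = 8/4 = 2.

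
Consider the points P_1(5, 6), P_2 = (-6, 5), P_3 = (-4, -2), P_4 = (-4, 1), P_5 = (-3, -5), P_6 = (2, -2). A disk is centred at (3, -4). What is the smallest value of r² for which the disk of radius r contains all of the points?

162

The required radius is the distance from (3, -4) to the farthest point.
Squared distances: 104, 162, 53, 74, 37, 5.
Maximum is 162, attained at P_2.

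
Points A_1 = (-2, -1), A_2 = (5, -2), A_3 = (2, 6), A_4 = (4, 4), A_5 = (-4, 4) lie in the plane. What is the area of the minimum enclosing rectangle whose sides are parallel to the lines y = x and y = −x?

In coordinates u = x + y, v = x − y the rectangle is axis-aligned; the map (x,y)→(u,v) scales areas by 2.
u-values: -3, 3, 8, 8, 0; range = 8 − (-3) = 11.
v-values: -1, 7, -4, 0, -8; range = 7 − (-8) = 15.
Area = (11 × 15) / 2 = 82.5.

82.5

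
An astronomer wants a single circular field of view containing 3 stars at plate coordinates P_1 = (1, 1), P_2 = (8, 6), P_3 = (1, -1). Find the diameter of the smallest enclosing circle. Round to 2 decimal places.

Side lengths²: P_1P_2² = 74, P_1P_3² = 4, P_2P_3² = 98.
Since P_2P_3² = 98 ≥ 74 + 4 = 78, the angle opposite P_2P_3 is not acute, so the smallest enclosing circle has P_2P_3 as diameter.
Centre = midpoint of P_2P_3 = (4.5, 2.5), r² = 98/4 = 24.5.
Diameter = 2r = 2√(24.5) ≈ 9.90.

9.90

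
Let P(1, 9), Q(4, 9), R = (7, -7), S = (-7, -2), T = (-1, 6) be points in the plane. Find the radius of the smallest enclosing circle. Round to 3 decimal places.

9.006

The minimum enclosing circle is determined by three boundary points: Q, R, S.
Their circumcentre is (65/38, 11/38) with r² = 58565/722.
The farthest remaining point P is at distance² 55145/722 ≤ 58565/722.
r = √(58565/722) ≈ 9.006.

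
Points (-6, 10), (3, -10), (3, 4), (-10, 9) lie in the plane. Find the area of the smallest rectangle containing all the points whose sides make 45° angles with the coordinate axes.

224

In coordinates u = x + y, v = x − y the rectangle is axis-aligned; the map (x,y)→(u,v) scales areas by 2.
u-values: 4, -7, 7, -1; range = 7 − (-7) = 14.
v-values: -16, 13, -1, -19; range = 13 − (-19) = 32.
Area = (14 × 32) / 2 = 224.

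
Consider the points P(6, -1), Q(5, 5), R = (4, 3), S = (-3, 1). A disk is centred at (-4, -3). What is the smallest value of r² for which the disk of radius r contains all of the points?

145

The required radius is the distance from (-4, -3) to the farthest point.
Squared distances: 104, 145, 100, 17.
Maximum is 145, attained at Q.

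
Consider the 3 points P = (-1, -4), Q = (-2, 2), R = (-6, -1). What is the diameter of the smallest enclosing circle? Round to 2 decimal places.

6.57

Side lengths²: PQ² = 37, PR² = 34, QR² = 25.
Since PQ² = 37 < 34 + 25 = 59, the triangle is acute, so the smallest enclosing circle is the circumcircle.
Circumcentre = (-49/18, -65/54), r² = 15725/1458.
Diameter = 2r = 2√(15725/1458) ≈ 6.57.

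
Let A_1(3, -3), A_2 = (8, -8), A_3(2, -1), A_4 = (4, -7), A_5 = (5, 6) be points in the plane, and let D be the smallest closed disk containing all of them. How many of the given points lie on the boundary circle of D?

2

By Welzl's lemma the MEC is supported by two points (diametrically opposite) or three points (on a circumcircle).
The farthest pair is A_2–A_5 with squared distance 205. The circle on this segment as diameter has centre (6.5, -1) and r² = 205/4 = 51.25.
Check A_1: distance² to centre = 16.25 ≤ 51.25, so it lies inside.
All remaining points lie in this disk, and no smaller disk contains both endpoints, so this is the minimum enclosing circle.
The points at distance exactly r from the centre are A_2, A_5 — 2 points.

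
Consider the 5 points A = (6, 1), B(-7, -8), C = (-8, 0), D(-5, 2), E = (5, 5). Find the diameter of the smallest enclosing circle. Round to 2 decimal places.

The minimum enclosing circle of a finite set is fixed by two of the points (as a diameter) or three (as a circumcircle).
The farthest pair is B–E with squared distance 313. The circle on this segment as diameter has centre (-1, -1.5) and r² = 313/4 = 78.25.
Check A: distance² to centre = 55.25 ≤ 78.25, so it lies inside.
All remaining points lie in this disk, and no smaller disk contains both endpoints, so this is the minimum enclosing circle.
Diameter = 2r = 2√(78.25) ≈ 17.69.

17.69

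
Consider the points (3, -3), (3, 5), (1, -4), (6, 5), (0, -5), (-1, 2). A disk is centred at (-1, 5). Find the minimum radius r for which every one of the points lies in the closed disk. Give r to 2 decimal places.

10.05

The required radius is the distance from (-1, 5) to the farthest point.
Squared distances: 80, 16, 85, 49, 101, 9.
Maximum is 101, attained at (0, -5).
r = √101 ≈ 10.05.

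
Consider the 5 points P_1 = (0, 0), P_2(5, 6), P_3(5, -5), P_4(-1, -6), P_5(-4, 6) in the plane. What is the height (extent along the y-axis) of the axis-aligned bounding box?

12

max y = 6, min y = -6, so height = 12.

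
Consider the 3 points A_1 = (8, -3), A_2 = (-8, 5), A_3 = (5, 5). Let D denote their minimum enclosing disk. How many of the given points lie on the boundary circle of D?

2

Side lengths²: A_1A_2² = 320, A_1A_3² = 73, A_2A_3² = 169.
Since A_1A_2² = 320 ≥ 169 + 73 = 242, the angle opposite A_1A_2 is not acute, so the smallest enclosing circle has A_1A_2 as diameter.
Centre = midpoint of A_1A_2 = (0, 1), r² = 320/4 = 80.
The points at distance exactly r from the centre are A_1, A_2 — 2 points.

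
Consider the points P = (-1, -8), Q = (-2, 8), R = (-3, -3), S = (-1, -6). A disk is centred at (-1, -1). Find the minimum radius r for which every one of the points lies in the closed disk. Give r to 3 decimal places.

The required radius is the distance from (-1, -1) to the farthest point.
Squared distances: 49, 82, 8, 25.
Maximum is 82, attained at Q.
r = √82 ≈ 9.055.

9.055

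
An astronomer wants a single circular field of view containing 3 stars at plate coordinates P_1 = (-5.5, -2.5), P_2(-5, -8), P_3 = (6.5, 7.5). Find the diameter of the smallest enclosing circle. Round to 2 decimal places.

Side lengths²: P_1P_2² = 30.5, P_1P_3² = 244, P_2P_3² = 372.5.
Since P_2P_3² = 372.5 ≥ 244 + 30.5 = 274.5, the angle opposite P_2P_3 is not acute, so the smallest enclosing circle has P_2P_3 as diameter.
Centre = midpoint of P_2P_3 = (0.75, -0.25), r² = 372.5/4 = 93.125.
Diameter = 2r = 2√(93.125) ≈ 19.30.

19.30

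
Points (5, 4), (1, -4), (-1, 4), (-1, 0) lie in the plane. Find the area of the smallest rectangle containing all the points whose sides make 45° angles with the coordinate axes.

60

In coordinates u = x + y, v = x − y the rectangle is axis-aligned; the map (x,y)→(u,v) scales areas by 2.
u-values: 9, -3, 3, -1; range = 9 − (-3) = 12.
v-values: 1, 5, -5, -1; range = 5 − (-5) = 10.
Area = (12 × 10) / 2 = 60.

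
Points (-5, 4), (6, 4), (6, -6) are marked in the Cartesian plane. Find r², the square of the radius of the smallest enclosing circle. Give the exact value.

55.25

Call the three points A, B, C in the order given.
Side lengths²: AB² = 121, AC² = 221, BC² = 100.
Since AC² = 221 ≥ 121 + 100 = 221, the angle opposite AC is not acute, so the smallest enclosing circle has AC as diameter.
Centre = midpoint of AC = (0.5, -1), r² = 221/4 = 55.25.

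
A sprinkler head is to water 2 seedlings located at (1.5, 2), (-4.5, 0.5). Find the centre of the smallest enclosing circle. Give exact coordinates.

(-1.5, 1.25)

The smallest circle enclosing two points has them as diameter endpoints.
Centre = midpoint = (-1.5, 1.25); r² = |(1.5, 2)−(-4.5, 0.5)|²/4 = 38.25/4 = 9.5625.
Centre = (-1.5, 1.25).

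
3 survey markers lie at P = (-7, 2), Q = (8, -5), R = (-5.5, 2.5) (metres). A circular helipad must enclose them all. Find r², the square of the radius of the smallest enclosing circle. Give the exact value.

68.5

Side lengths²: PQ² = 274, PR² = 2.5, QR² = 238.5.
Since PQ² = 274 ≥ 238.5 + 2.5 = 241, the angle opposite PQ is not acute, so the smallest enclosing circle has PQ as diameter.
Centre = midpoint of PQ = (0.5, -1.5), r² = 274/4 = 68.5.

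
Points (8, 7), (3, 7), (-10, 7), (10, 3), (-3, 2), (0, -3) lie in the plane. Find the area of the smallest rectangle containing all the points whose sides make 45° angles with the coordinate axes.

In coordinates u = x + y, v = x − y the rectangle is axis-aligned; the map (x,y)→(u,v) scales areas by 2.
u-values: 15, 10, -3, 13, -1, -3; range = 15 − (-3) = 18.
v-values: 1, -4, -17, 7, -5, 3; range = 7 − (-17) = 24.
Area = (18 × 24) / 2 = 216.

216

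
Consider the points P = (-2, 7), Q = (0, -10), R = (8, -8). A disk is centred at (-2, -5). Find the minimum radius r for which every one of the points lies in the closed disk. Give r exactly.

12

The required radius is the distance from (-2, -5) to the farthest point.
Squared distances: 144, 29, 109.
Maximum is 144, attained at P.
r = √144 = 12.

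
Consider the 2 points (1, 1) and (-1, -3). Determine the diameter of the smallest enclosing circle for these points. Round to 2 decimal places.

4.47

The smallest circle enclosing two points has them as diameter endpoints.
Centre = midpoint = (0, -1); r² = |(1, 1)−(-1, -3)|²/4 = 20/4 = 5.
Diameter = 2r = 2√5 ≈ 4.47.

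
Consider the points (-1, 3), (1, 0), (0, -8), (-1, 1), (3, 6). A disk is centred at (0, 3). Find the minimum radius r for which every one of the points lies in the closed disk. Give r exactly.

The required radius is the distance from (0, 3) to the farthest point.
Squared distances: 1, 10, 121, 5, 18.
Maximum is 121, attained at (0, -8).
r = √121 = 11.

11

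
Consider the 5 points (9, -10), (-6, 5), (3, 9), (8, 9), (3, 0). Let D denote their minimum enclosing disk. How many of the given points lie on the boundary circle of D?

The minimum enclosing circle of a finite set is fixed by two of the points (as a diameter) or three (as a circumcircle).
The minimum enclosing circle is determined by three boundary points: (9, -10), (-6, 5), (8, 9).
Their circumcentre is (29/9, -7/9) with r² = 9593/81.
The farthest remaining point (3, 9) is at distance² 7748/81 ≤ 9593/81.
The points at distance exactly r from the centre are (9, -10), (-6, 5), (8, 9) — 3 points.

3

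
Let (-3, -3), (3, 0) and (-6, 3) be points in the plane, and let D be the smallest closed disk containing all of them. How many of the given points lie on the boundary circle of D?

Call the three points A, B, C in the order given.
Side lengths²: AB² = 45, AC² = 45, BC² = 90.
Since BC² = 90 ≥ 45 + 45 = 90, the angle opposite BC is not acute, so the smallest enclosing circle has BC as diameter.
Centre = midpoint of BC = (-1.5, 1.5), r² = 90/4 = 22.5.
The points at distance exactly r from the centre are (-3, -3), (3, 0), (-6, 3) — 3 points.

3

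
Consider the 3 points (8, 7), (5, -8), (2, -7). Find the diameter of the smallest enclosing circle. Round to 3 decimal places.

Call the three points A, B, C in the order given.
Side lengths²: AB² = 234, AC² = 232, BC² = 10.
Since AB² = 234 < 232 + 10 = 242, the triangle is acute, so the smallest enclosing circle is the circumcircle.
Circumcentre = (5.875, -0.375), r² = 58.90625.
Diameter = 2r = 2√(58.90625) ≈ 15.350.

15.350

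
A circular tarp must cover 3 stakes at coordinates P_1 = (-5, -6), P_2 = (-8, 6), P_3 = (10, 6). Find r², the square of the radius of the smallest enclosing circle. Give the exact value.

Side lengths²: P_1P_2² = 153, P_1P_3² = 369, P_2P_3² = 324.
Since P_1P_3² = 369 < 324 + 153 = 477, the triangle is acute, so the smallest enclosing circle is the circumcircle.
Circumcentre = (1, 1.875), r² = 98.015625.

98.015625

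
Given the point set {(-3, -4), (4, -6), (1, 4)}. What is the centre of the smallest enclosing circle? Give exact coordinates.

(1.5625, -1.28125)

Call the three points A, B, C in the order given.
Side lengths²: AB² = 53, AC² = 80, BC² = 109.
Since BC² = 109 < 80 + 53 = 133, the triangle is acute, so the smallest enclosing circle is the circumcircle.
Circumcentre = (1.5625, -1.28125), r² = 28.2080078125.
Centre = (1.5625, -1.28125).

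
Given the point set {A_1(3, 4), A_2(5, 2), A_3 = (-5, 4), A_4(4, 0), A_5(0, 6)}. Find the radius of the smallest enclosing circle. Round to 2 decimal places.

5.10

A smallest enclosing disk is always determined by at most three of the input points on its boundary.
The farthest pair is A_2–A_3 with squared distance 104. The circle on this segment as diameter has centre (0, 3) and r² = 104/4 = 26.
Check A_1: distance² to centre = 10 ≤ 26, so it lies inside.
All remaining points lie in this disk, and no smaller disk contains both endpoints, so this is the minimum enclosing circle.
r = √26 ≈ 5.10.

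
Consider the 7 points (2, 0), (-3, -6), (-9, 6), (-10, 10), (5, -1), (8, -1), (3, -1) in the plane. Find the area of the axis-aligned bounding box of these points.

288

x ranges over [-10, 8], width 18.
y ranges over [-6, 10], height 16.
Area = 18 × 16 = 288.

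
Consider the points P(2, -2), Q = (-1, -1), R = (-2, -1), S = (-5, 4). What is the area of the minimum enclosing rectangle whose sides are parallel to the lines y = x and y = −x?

19.5

In coordinates u = x + y, v = x − y the rectangle is axis-aligned; the map (x,y)→(u,v) scales areas by 2.
u-values: 0, -2, -3, -1; range = 0 − (-3) = 3.
v-values: 4, 0, -1, -9; range = 4 − (-9) = 13.
Area = (3 × 13) / 2 = 19.5.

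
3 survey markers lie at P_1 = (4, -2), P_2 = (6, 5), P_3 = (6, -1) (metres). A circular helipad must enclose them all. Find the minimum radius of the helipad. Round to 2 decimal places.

3.64

Side lengths²: P_1P_2² = 53, P_1P_3² = 5, P_2P_3² = 36.
Since P_1P_2² = 53 ≥ 36 + 5 = 41, the angle opposite P_1P_2 is not acute, so the smallest enclosing circle has P_1P_2 as diameter.
Centre = midpoint of P_1P_2 = (5, 1.5), r² = 53/4 = 13.25.
r = √(13.25) ≈ 3.64.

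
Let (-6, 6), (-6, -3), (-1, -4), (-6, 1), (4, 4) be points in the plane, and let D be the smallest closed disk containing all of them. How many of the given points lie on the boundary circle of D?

3

The minimum enclosing circle of a finite set is fixed by two of the points (as a diameter) or three (as a circumcircle).
The minimum enclosing circle is determined by three boundary points: (-6, 6), (-6, -3), (4, 4).
Their circumcentre is (-1.7, 1.5) with r² = 38.74.
The farthest remaining point (-1, -4) is at distance² 30.74 ≤ 38.74.
The points at distance exactly r from the centre are (-6, 6), (-6, -3), (4, 4) — 3 points.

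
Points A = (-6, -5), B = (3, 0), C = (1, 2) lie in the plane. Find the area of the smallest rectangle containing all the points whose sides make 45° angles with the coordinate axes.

In coordinates u = x + y, v = x − y the rectangle is axis-aligned; the map (x,y)→(u,v) scales areas by 2.
u-values: -11, 3, 3; range = 3 − (-11) = 14.
v-values: -1, 3, -1; range = 3 − (-1) = 4.
Area = (14 × 4) / 2 = 28.

28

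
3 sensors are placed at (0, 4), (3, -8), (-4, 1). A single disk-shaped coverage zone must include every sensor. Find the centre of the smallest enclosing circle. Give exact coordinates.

Call the three points A, B, C in the order given.
Side lengths²: AB² = 153, AC² = 25, BC² = 130.
Since AB² = 153 < 130 + 25 = 155, the triangle is acute, so the smallest enclosing circle is the circumcircle.
Circumcentre = (53/38, -77/38), r² = 27625/722.
Centre = (53/38, -77/38).

(53/38, -77/38)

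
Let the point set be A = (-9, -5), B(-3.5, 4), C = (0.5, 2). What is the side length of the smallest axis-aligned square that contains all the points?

The bounding box has width 9.5 and height 9.
An axis-aligned square enclosing the set must have side ≥ max(width, height).
So the minimum side is max(9.5, 9) = 9.5.

9.5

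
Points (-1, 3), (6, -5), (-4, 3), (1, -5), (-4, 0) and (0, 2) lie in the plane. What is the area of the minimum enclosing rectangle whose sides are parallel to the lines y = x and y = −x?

In coordinates u = x + y, v = x − y the rectangle is axis-aligned; the map (x,y)→(u,v) scales areas by 2.
u-values: 2, 1, -1, -4, -4, 2; range = 2 − (-4) = 6.
v-values: -4, 11, -7, 6, -4, -2; range = 11 − (-7) = 18.
Area = (6 × 18) / 2 = 54.

54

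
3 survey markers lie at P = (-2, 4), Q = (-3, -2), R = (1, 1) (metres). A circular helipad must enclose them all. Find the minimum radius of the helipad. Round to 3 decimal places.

3.072

Side lengths²: PQ² = 37, PR² = 18, QR² = 25.
Since PQ² = 37 < 25 + 18 = 43, the triangle is acute, so the smallest enclosing circle is the circumcircle.
Circumcentre = (-29/14, 13/14), r² = 925/98.
r = √(925/98) ≈ 3.072.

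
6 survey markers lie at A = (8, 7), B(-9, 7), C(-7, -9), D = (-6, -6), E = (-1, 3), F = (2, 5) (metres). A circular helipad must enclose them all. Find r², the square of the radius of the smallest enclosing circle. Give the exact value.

122.12890625

By Welzl's lemma the MEC is supported by two points (diametrically opposite) or three points (on a circumcircle).
The minimum enclosing circle is determined by three boundary points: A, B, C.
Their circumcentre is (-0.5, -0.0625) with r² = 122.12890625.
The farthest remaining point D is at distance² 65.50390625 ≤ 122.12890625.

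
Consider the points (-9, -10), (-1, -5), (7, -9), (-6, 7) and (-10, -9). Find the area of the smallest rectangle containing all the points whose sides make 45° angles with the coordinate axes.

In coordinates u = x + y, v = x − y the rectangle is axis-aligned; the map (x,y)→(u,v) scales areas by 2.
u-values: -19, -6, -2, 1, -19; range = 1 − (-19) = 20.
v-values: 1, 4, 16, -13, -1; range = 16 − (-13) = 29.
Area = (20 × 29) / 2 = 290.

290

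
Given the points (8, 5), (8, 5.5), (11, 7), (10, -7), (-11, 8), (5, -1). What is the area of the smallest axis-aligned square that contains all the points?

484

The bounding box has width 22 and height 15.
An axis-aligned square enclosing the set must have side ≥ max(width, height).
So the minimum side is max(22, 15) = 22.
Area = 22² = 484.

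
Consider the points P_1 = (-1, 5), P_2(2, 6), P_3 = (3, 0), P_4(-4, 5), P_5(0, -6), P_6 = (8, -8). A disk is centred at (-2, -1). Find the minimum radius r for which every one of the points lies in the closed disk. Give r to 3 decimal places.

The required radius is the distance from (-2, -1) to the farthest point.
Squared distances: 37, 65, 26, 40, 29, 149.
Maximum is 149, attained at P_6.
r = √149 ≈ 12.207.

12.207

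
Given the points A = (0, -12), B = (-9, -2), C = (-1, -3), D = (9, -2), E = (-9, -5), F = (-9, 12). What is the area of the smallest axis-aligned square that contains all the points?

576

The bounding box has width 18 and height 24.
An axis-aligned square enclosing the set must have side ≥ max(width, height).
So the minimum side is max(18, 24) = 24.
Area = 24² = 576.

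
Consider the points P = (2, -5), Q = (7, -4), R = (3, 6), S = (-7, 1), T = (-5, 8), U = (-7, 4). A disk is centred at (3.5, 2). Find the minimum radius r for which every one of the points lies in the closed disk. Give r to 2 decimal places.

The required radius is the distance from (3.5, 2) to the farthest point.
Squared distances: 51.25, 48.25, 16.25, 111.25, 108.25, 114.25.
Maximum is 114.25, attained at U.
r = √(114.25) ≈ 10.69.

10.69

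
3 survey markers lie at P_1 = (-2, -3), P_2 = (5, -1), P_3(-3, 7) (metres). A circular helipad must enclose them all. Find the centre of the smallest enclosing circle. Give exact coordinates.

Side lengths²: P_1P_2² = 53, P_1P_3² = 101, P_2P_3² = 128.
Since P_2P_3² = 128 < 101 + 53 = 154, the triangle is acute, so the smallest enclosing circle is the circumcircle.
Circumcentre = (5/18, 41/18), r² = 5353/162.
Centre = (5/18, 41/18).

(5/18, 41/18)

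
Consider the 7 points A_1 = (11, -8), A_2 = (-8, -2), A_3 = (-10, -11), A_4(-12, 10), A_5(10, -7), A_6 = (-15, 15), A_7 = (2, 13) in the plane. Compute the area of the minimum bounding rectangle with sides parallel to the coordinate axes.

x ranges over [-15, 11], width 26.
y ranges over [-11, 15], height 26.
Area = 26 × 26 = 676.

676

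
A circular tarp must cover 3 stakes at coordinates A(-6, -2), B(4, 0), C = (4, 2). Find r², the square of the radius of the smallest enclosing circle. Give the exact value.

Side lengths²: AB² = 104, AC² = 116, BC² = 4.
Since AC² = 116 ≥ 104 + 4 = 108, the angle opposite AC is not acute, so the smallest enclosing circle has AC as diameter.
Centre = midpoint of AC = (-1, 0), r² = 116/4 = 29.

29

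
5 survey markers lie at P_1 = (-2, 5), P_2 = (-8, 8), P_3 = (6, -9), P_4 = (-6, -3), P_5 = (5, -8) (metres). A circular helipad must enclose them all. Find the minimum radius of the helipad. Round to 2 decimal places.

11.01

The minimum enclosing circle of a finite set is fixed by two of the points (as a diameter) or three (as a circumcircle).
The farthest pair is P_2–P_3 with squared distance 485. The circle on this segment as diameter has centre (-1, -0.5) and r² = 485/4 = 121.25.
Check P_1: distance² to centre = 31.25 ≤ 121.25, so it lies inside.
All remaining points lie in this disk, and no smaller disk contains both endpoints, so this is the minimum enclosing circle.
r = √(121.25) ≈ 11.01.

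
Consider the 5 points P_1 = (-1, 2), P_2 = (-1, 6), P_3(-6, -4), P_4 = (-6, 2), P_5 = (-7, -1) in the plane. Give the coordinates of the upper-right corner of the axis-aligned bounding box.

x-range [-7, -1], y-range [-4, 6].
The upper-right corner is (-1, 6).

(-1, 6)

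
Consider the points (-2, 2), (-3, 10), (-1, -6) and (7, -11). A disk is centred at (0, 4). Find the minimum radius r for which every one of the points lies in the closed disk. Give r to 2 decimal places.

16.55

The required radius is the distance from (0, 4) to the farthest point.
Squared distances: 8, 45, 101, 274.
Maximum is 274, attained at (7, -11).
r = √274 ≈ 16.55.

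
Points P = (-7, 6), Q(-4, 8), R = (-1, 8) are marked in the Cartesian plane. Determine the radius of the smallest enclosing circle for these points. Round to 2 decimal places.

3.16

Side lengths²: PQ² = 13, PR² = 40, QR² = 9.
Since PR² = 40 ≥ 13 + 9 = 22, the angle opposite PR is not acute, so the smallest enclosing circle has PR as diameter.
Centre = midpoint of PR = (-4, 7), r² = 40/4 = 10.
r = √10 ≈ 3.16.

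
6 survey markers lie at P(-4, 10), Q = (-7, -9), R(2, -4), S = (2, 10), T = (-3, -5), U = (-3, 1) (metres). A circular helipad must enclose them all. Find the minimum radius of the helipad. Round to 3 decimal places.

10.512

The farthest pair is Q–S with squared distance 442. The circle on this segment as diameter has centre (-2.5, 0.5) and r² = 442/4 = 110.5.
Check P: distance² to centre = 92.5 ≤ 110.5, so it lies inside.
All remaining points lie in this disk, and no smaller disk contains both endpoints, so this is the minimum enclosing circle.
r = √(110.5) ≈ 10.512.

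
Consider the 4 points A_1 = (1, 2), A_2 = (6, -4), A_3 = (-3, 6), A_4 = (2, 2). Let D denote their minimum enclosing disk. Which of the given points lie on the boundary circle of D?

By Welzl's lemma the MEC is supported by two points (diametrically opposite) or three points (on a circumcircle).
The farthest pair is A_2–A_3 with squared distance 181. The circle on this segment as diameter has centre (1.5, 1) and r² = 181/4 = 45.25.
Check A_1: distance² to centre = 1.25 ≤ 45.25, so it lies inside.
All remaining points lie in this disk, and no smaller disk contains both endpoints, so this is the minimum enclosing circle.
The points at distance exactly r from the centre are A_2, A_3 — 2 points.

A_2, A_3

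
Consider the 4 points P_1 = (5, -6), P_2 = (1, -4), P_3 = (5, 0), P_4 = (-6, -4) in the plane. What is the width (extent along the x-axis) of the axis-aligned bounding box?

11

max x = 5, min x = -6, so width = 11.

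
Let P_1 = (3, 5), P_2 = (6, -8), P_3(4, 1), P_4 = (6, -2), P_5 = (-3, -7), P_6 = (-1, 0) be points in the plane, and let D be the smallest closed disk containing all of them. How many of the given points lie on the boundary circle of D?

The minimum enclosing circle of a finite set is fixed by two of the points (as a diameter) or three (as a circumcircle).
The minimum enclosing circle is determined by three boundary points: P_1, P_2, P_5.
Their circumcentre is (40/19, -39/19) with r² = 18245/361.
The farthest remaining point P_4 is at distance² 5477/361 ≤ 18245/361.
The points at distance exactly r from the centre are P_1, P_2, P_5 — 3 points.

3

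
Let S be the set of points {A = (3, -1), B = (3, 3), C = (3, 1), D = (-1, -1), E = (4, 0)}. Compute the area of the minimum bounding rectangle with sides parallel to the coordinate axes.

20

x ranges over [-1, 4], width 5.
y ranges over [-1, 3], height 4.
Area = 5 × 4 = 20.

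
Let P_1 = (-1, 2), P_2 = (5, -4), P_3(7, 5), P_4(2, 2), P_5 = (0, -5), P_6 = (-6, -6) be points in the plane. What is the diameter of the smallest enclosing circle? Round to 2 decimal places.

17.03

The minimum enclosing circle of a finite set is fixed by two of the points (as a diameter) or three (as a circumcircle).
The farthest pair is P_3–P_6 with squared distance 290. The circle on this segment as diameter has centre (0.5, -0.5) and r² = 290/4 = 72.5.
Check P_1: distance² to centre = 8.5 ≤ 72.5, so it lies inside.
All remaining points lie in this disk, and no smaller disk contains both endpoints, so this is the minimum enclosing circle.
Diameter = 2r = 2√(72.5) ≈ 17.03.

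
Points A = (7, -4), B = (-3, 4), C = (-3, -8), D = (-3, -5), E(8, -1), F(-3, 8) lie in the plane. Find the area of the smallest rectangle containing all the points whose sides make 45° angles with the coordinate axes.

In coordinates u = x + y, v = x − y the rectangle is axis-aligned; the map (x,y)→(u,v) scales areas by 2.
u-values: 3, 1, -11, -8, 7, 5; range = 7 − (-11) = 18.
v-values: 11, -7, 5, 2, 9, -11; range = 11 − (-11) = 22.
Area = (18 × 22) / 2 = 198.

198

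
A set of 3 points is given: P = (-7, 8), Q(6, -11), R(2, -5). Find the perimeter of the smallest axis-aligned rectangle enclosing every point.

64

Width = max x − min x = 6 − (-7) = 13.
Height = max y − min y = 8 − (-11) = 19.
Perimeter = 2(13 + 19) = 64.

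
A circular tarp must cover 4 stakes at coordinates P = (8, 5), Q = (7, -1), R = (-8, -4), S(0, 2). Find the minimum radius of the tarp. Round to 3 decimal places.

The minimum enclosing circle of a finite set is fixed by two of the points (as a diameter) or three (as a circumcircle).
The farthest pair is P–R with squared distance 337. The circle on this segment as diameter has centre (0, 0.5) and r² = 337/4 = 84.25.
Check Q: distance² to centre = 51.25 ≤ 84.25, so it lies inside.
All remaining points lie in this disk, and no smaller disk contains both endpoints, so this is the minimum enclosing circle.
r = √(84.25) ≈ 9.179.

9.179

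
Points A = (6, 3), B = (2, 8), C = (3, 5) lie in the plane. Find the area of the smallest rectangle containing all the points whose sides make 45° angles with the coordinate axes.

In coordinates u = x + y, v = x − y the rectangle is axis-aligned; the map (x,y)→(u,v) scales areas by 2.
u-values: 9, 10, 8; range = 10 − 8 = 2.
v-values: 3, -6, -2; range = 3 − (-6) = 9.
Area = (2 × 9) / 2 = 9.

9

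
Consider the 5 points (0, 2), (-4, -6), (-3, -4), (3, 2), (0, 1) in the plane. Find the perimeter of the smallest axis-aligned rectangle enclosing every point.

Width = max x − min x = 3 − (-4) = 7.
Height = max y − min y = 2 − (-6) = 8.
Perimeter = 2(7 + 8) = 30.

30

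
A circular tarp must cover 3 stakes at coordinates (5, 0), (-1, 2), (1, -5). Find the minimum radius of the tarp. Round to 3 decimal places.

3.879

Call the three points A, B, C in the order given.
Side lengths²: AB² = 40, AC² = 41, BC² = 53.
Since BC² = 53 < 41 + 40 = 81, the triangle is acute, so the smallest enclosing circle is the circumcircle.
Circumcentre = (49/38, -43/38), r² = 10865/722.
r = √(10865/722) ≈ 3.879.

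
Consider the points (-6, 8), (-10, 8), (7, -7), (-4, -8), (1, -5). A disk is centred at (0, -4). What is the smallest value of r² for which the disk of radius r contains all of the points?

244

The required radius is the distance from (0, -4) to the farthest point.
Squared distances: 180, 244, 58, 32, 2.
Maximum is 244, attained at (-10, 8).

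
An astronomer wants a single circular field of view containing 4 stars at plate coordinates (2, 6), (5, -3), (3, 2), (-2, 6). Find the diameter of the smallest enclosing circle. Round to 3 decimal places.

11.402

A smallest enclosing disk is always determined by at most three of the input points on its boundary.
The farthest pair is (5, -3)–(-2, 6) with squared distance 130. The circle on this segment as diameter has centre (1.5, 1.5) and r² = 130/4 = 32.5.
Check (2, 6): distance² to centre = 20.5 ≤ 32.5, so it lies inside.
All remaining points lie in this disk, and no smaller disk contains both endpoints, so this is the minimum enclosing circle.
Diameter = 2r = 2√(32.5) ≈ 11.402.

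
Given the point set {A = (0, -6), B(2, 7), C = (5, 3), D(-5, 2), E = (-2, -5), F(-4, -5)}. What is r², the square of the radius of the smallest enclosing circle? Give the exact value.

The minimum enclosing circle is determined by three boundary points: A, B, F.
Their circumcentre is (-4/9, 13/18) with r² = 14705/324.
The farthest remaining point E is at distance² 11393/324 ≤ 14705/324.

14705/324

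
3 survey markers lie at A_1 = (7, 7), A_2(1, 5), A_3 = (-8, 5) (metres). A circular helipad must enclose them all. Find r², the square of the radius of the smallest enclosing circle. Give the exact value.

Side lengths²: A_1A_2² = 40, A_1A_3² = 229, A_2A_3² = 81.
Since A_1A_3² = 229 ≥ 81 + 40 = 121, the angle opposite A_1A_3 is not acute, so the smallest enclosing circle has A_1A_3 as diameter.
Centre = midpoint of A_1A_3 = (-0.5, 6), r² = 229/4 = 57.25.

57.25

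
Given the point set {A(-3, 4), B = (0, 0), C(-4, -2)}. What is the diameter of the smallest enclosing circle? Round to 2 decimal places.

Side lengths²: AB² = 25, AC² = 37, BC² = 20.
Since AC² = 37 < 25 + 20 = 45, the triangle is acute, so the smallest enclosing circle is the circumcircle.
Circumcentre = (-65/22, 10/11), r² = 4625/484.
Diameter = 2r = 2√(4625/484) ≈ 6.18.

6.18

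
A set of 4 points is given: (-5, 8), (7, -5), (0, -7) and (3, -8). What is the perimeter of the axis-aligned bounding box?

56

Width = max x − min x = 7 − (-5) = 12.
Height = max y − min y = 8 − (-8) = 16.
Perimeter = 2(12 + 16) = 56.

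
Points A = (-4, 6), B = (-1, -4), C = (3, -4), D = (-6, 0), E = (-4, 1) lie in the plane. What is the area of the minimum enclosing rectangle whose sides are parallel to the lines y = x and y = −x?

In coordinates u = x + y, v = x − y the rectangle is axis-aligned; the map (x,y)→(u,v) scales areas by 2.
u-values: 2, -5, -1, -6, -3; range = 2 − (-6) = 8.
v-values: -10, 3, 7, -6, -5; range = 7 − (-10) = 17.
Area = (8 × 17) / 2 = 68.

68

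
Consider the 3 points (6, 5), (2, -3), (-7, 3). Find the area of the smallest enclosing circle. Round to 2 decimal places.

Call the three points A, B, C in the order given.
Side lengths²: AB² = 80, AC² = 173, BC² = 117.
Since AC² = 173 < 117 + 80 = 197, the triangle is acute, so the smallest enclosing circle is the circumcircle.
Circumcentre = (-0.375, 3.1875), r² = 43.92578125.
Area = π·r² = π·43.92578125 ≈ 138.00.

138.00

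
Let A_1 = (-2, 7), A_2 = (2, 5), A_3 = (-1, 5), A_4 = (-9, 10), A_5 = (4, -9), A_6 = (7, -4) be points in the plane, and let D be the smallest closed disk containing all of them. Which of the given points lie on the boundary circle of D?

A_4, A_5

The minimum enclosing circle of a finite set is fixed by two of the points (as a diameter) or three (as a circumcircle).
The farthest pair is A_4–A_5 with squared distance 530. The circle on this segment as diameter has centre (-2.5, 0.5) and r² = 530/4 = 132.5.
Check A_1: distance² to centre = 42.5 ≤ 132.5, so it lies inside.
All remaining points lie in this disk, and no smaller disk contains both endpoints, so this is the minimum enclosing circle.
The points at distance exactly r from the centre are A_4, A_5 — 2 points.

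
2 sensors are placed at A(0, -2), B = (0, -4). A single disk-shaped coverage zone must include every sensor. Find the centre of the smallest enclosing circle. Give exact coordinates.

(0, -3)

The smallest circle enclosing two points has them as diameter endpoints.
Centre = midpoint = (0, -3); r² = |AB|²/4 = 4/4 = 1.
Centre = (0, -3).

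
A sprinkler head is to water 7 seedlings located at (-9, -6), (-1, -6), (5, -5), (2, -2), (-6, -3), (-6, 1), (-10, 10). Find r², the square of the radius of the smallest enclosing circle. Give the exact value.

By Welzl's lemma the MEC is supported by two points (diametrically opposite) or three points (on a circumcircle).
The minimum enclosing circle is determined by three boundary points: (-9, -6), (5, -5), (-10, 10).
Their circumcentre is (-77/30, 73/30) with r² = 50629/450.
The farthest remaining point (-1, -6) is at distance² 33109/450 ≤ 50629/450.

50629/450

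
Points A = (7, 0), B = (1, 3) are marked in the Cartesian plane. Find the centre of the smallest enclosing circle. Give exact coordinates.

The smallest circle enclosing two points has them as diameter endpoints.
Centre = midpoint = (4, 1.5); r² = |AB|²/4 = 45/4 = 11.25.
Centre = (4, 1.5).

(4, 1.5)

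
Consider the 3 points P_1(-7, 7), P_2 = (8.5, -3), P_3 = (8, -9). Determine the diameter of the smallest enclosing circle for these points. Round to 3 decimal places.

21.932

Side lengths²: P_1P_2² = 340.25, P_1P_3² = 481, P_2P_3² = 36.25.
Since P_1P_3² = 481 ≥ 340.25 + 36.25 = 376.5, the angle opposite P_1P_3 is not acute, so the smallest enclosing circle has P_1P_3 as diameter.
Centre = midpoint of P_1P_3 = (0.5, -1), r² = 481/4 = 120.25.
Diameter = 2r = 2√(120.25) ≈ 21.932.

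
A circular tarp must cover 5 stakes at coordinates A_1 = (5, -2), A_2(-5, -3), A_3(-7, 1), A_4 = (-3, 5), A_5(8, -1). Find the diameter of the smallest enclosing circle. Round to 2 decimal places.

15.13

The minimum enclosing circle of a finite set is fixed by two of the points (as a diameter) or three (as a circumcircle).
The farthest pair is A_3–A_5 with squared distance 229. The circle on this segment as diameter has centre (0.5, 0) and r² = 229/4 = 57.25.
Check A_1: distance² to centre = 24.25 ≤ 57.25, so it lies inside.
All remaining points lie in this disk, and no smaller disk contains both endpoints, so this is the minimum enclosing circle.
Diameter = 2r = 2√(57.25) ≈ 15.13.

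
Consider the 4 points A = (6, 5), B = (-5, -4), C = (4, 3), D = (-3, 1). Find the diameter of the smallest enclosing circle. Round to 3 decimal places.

By Welzl's lemma the MEC is supported by two points (diametrically opposite) or three points (on a circumcircle).
The farthest pair is A–B with squared distance 202. The circle on this segment as diameter has centre (0.5, 0.5) and r² = 202/4 = 50.5.
Check C: distance² to centre = 18.5 ≤ 50.5, so it lies inside.
All remaining points lie in this disk, and no smaller disk contains both endpoints, so this is the minimum enclosing circle.
Diameter = 2r = 2√(50.5) ≈ 14.213.

14.213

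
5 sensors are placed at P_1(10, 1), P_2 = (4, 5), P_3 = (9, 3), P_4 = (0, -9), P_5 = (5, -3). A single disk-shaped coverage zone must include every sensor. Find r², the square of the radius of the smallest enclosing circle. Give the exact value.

38425/676

By Welzl's lemma the MEC is supported by two points (diametrically opposite) or three points (on a circumcircle).
The minimum enclosing circle is determined by three boundary points: P_2, P_3, P_4.
Their circumcentre is (101/26, -33/13) with r² = 38425/676.
The farthest remaining point P_1 is at distance² 33745/676 ≤ 38425/676.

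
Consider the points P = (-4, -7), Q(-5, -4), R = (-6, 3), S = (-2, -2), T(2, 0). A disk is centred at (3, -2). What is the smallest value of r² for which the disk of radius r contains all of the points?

106

The required radius is the distance from (3, -2) to the farthest point.
Squared distances: 74, 68, 106, 25, 5.
Maximum is 106, attained at R.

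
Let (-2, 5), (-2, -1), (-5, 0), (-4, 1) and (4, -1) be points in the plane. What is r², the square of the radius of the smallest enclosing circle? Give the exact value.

21.78125

A smallest enclosing disk is always determined by at most three of the input points on its boundary.
The minimum enclosing circle is determined by three boundary points: (-2, 5), (-5, 0), (4, -1).
Their circumcentre is (-0.375, 0.625) with r² = 21.78125.
The farthest remaining point (-4, 1) is at distance² 13.28125 ≤ 21.78125.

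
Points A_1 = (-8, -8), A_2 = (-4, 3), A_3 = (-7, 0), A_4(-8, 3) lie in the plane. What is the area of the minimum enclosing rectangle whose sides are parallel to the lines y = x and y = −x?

82.5

In coordinates u = x + y, v = x − y the rectangle is axis-aligned; the map (x,y)→(u,v) scales areas by 2.
u-values: -16, -1, -7, -5; range = -1 − (-16) = 15.
v-values: 0, -7, -7, -11; range = 0 − (-11) = 11.
Area = (15 × 11) / 2 = 82.5.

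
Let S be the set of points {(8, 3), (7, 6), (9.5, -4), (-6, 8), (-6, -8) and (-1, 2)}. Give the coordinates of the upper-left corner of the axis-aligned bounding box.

x-range [-6, 9.5], y-range [-8, 8].
The upper-left corner is (-6, 8).

(-6, 8)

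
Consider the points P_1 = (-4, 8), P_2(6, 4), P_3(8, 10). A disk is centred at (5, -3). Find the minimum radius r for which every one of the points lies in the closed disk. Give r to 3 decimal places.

The required radius is the distance from (5, -3) to the farthest point.
Squared distances: 202, 50, 178.
Maximum is 202, attained at P_1.
r = √202 ≈ 14.213.

14.213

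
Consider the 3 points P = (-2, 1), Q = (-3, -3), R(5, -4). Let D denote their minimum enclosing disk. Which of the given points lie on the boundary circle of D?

Side lengths²: PQ² = 17, PR² = 74, QR² = 65.
Since PR² = 74 < 65 + 17 = 82, the triangle is acute, so the smallest enclosing circle is the circumcircle.
Circumcentre = (79/66, -127/66), r² = 40885/2178.
The points at distance exactly r from the centre are P, Q, R — 3 points.

P, Q, R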